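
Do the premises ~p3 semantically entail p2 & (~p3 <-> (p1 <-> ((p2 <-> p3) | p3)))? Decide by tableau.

No

Initial set: {T ~p3; F (p2 & (~p3 <-> (p1 <-> ((p2 <-> p3) | p3))))}.
F (p2 & (~p3 <-> (p1 <-> ((p2 <-> p3) | p3)))): β-rule — branch into F p2  //  F (~p3 <-> (p1 <-> ((p2 <-> p3) | p3))).
  branch 1 (add F p2):
    ○ open, literals {p2=0, p3=0}.
  branch 2 (add F (~p3 <-> (p1 <-> ((p2 <-> p3) | p3)))):
    F (~p3 <-> (p1 <-> ((p2 <-> p3) | p3))): β-rule — branch into T ~p3, F (p1 <-> ((p2 <-> p3) | p3))  //  F ~p3, T (p1 <-> ((p2 <-> p3) | p3)).
      branch 2.1 (add T ~p3, F (p1 <-> ((p2 <-> p3) | p3))):
        F (p1 <-> ((p2 <-> p3) | p3)): β-rule — branch into T p1, F ((p2 <-> p3) | p3)  //  F p1, T ((p2 <-> p3) | p3).
          branch 2.1.1 (add T p1, F ((p2 <-> p3) | p3)):
            F ((p2 <-> p3) | p3): α-rule — add F (p2 <-> p3), F p3.
            F (p2 <-> p3): β-rule — branch into T p2, F p3  //  F p2, T p3.
              branch 2.1.1.1 (add T p2, F p3):
                ○ open, literals {p1=1, p2=1, p3=0}.
              branch 2.1.1.2 (add F p2, T p3):
                × closes — contains both p3 and ~p3.
          branch 2.1.2 (add F p1, T ((p2 <-> p3) | p3)):
            T ((p2 <-> p3) | p3): β-rule — branch into T (p2 <-> p3)  //  T p3.
              branch 2.1.2.1 (add T (p2 <-> p3)):
                T (p2 <-> p3): β-rule — branch into T p2, T p3  //  F p2, F p3.
                  branch 2.1.2.1.1 (add T p2, T p3):
                    × closes — contains both p3 and ~p3.
                  branch 2.1.2.1.2 (add F p2, F p3):
                    ○ open, literals {p1=0, p2=0, p3=0}.
              branch 2.1.2.2 (add T p3):
                × closes — contains both p3 and ~p3.
      branch 2.2 (add F ~p3, T (p1 <-> ((p2 <-> p3) | p3))):
        × closes — contains both p3 and ~p3.
4 branches closed, 3 open.
An open branch gives a countermodel: p2=0, p3=0 (unmentioned atoms arbitrary); the premises hold there but the conclusion fails.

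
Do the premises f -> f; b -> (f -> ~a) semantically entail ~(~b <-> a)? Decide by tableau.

No

Initial set: {T (f -> f); T (b -> (f -> ~a)); F ~(~b <-> a)}.
T (f -> f): β-rule — branch into F f  //  T f.
  branch 1 (add F f):
    T (b -> (f -> ~a)): β-rule — branch into F b  //  T (f -> ~a).
      branch 1.1 (add F b):
        F ~(~b <-> a): β-rule — branch into T ~b, T a  //  F ~b, F a.
          branch 1.1.1 (add T ~b, T a):
            ○ open, literals {a=1, b=0, f=0}.
          branch 1.1.2 (add F ~b, F a):
            × closes — contains both b and ~b.
      branch 1.2 (add T (f -> ~a)):
        F ~(~b <-> a): β-rule — branch into T ~b, T a  //  F ~b, F a.
          branch 1.2.1 (add T ~b, T a):
            T (f -> ~a): β-rule — branch into F f  //  T ~a.
              branch 1.2.1.1 (add F f):
                ○ open, literals {a=1, b=0, f=0}.
              branch 1.2.1.2 (add T ~a):
                × closes — contains both a and ~a.
          branch 1.2.2 (add F ~b, F a):
            T (f -> ~a): β-rule — branch into F f  //  T ~a.
              branch 1.2.2.1 (add F f):
                ○ open, literals {a=0, b=1, f=0}.
              branch 1.2.2.2 (add T ~a):
                ○ open, literals {a=0, b=1, f=0}.
  branch 2 (add T f):
    T (b -> (f -> ~a)): β-rule — branch into F b  //  T (f -> ~a).
      branch 2.1 (add F b):
        F ~(~b <-> a): β-rule — branch into T ~b, T a  //  F ~b, F a.
          branch 2.1.1 (add T ~b, T a):
            ○ open, literals {a=1, b=0, f=1}.
          branch 2.1.2 (add F ~b, F a):
            × closes — contains both b and ~b.
      branch 2.2 (add T (f -> ~a)):
        F ~(~b <-> a): β-rule — branch into T ~b, T a  //  F ~b, F a.
          branch 2.2.1 (add T ~b, T a):
            T (f -> ~a): β-rule — branch into F f  //  T ~a.
              branch 2.2.1.1 (add F f):
                × closes — contains both f and ~f.
              branch 2.2.1.2 (add T ~a):
                × closes — contains both a and ~a.
          branch 2.2.2 (add F ~b, F a):
            T (f -> ~a): β-rule — branch into F f  //  T ~a.
              branch 2.2.2.1 (add F f):
                × closes — contains both f and ~f.
              branch 2.2.2.2 (add T ~a):
                ○ open, literals {a=0, b=1, f=1}.
6 branches closed, 6 open.
An open branch gives a countermodel: a=1, b=0, f=0 (unmentioned atoms arbitrary); the premises hold there but the conclusion fails.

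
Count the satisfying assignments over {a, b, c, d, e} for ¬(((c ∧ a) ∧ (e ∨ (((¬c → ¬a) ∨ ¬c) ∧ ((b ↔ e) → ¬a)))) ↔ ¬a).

Initial set: {T ¬(((c ∧ a) ∧ (e ∨ (((¬c → ¬a) ∨ ¬c) ∧ ((b ↔ e) → ¬a)))) ↔ ¬a)}.
T ¬(((c ∧ a) ∧ (e ∨ (((¬c → ¬a) ∨ ¬c) ∧ ((b ↔ e) → ¬a)))) ↔ ¬a): β-rule — branch into T ((c ∧ a) ∧ (e ∨ (((¬c → ¬a) ∨ ¬c) ∧ ((b ↔ e) → ¬a)))), F ¬a  //  F ((c ∧ a) ∧ (e ∨ (((¬c → ¬a) ∨ ¬c) ∧ ((b ↔ e) → ¬a)))), T ¬a.
  branch 1 (add T ((c ∧ a) ∧ (e ∨ (((¬c → ¬a) ∨ ¬c) ∧ ((b ↔ e) → ¬a)))), F ¬a):
    T ((c ∧ a) ∧ (e ∨ (((¬c → ¬a) ∨ ¬c) ∧ ((b ↔ e) → ¬a)))): α-rule — add T (c ∧ a), T (e ∨ (((¬c → ¬a) ∨ ¬c) ∧ ((b ↔ e) → ¬a))).
    T (c ∧ a): α-rule — add T c, T a.
    T (e ∨ (((¬c → ¬a) ∨ ¬c) ∧ ((b ↔ e) → ¬a))): β-rule — branch into T e  //  T (((¬c → ¬a) ∨ ¬c) ∧ ((b ↔ e) → ¬a)).
      branch 1.1 (add T e):
        ○ open, literals {a=T, c=T, e=T}.
      branch 1.2 (add T (((¬c → ¬a) ∨ ¬c) ∧ ((b ↔ e) → ¬a))):
        T (((¬c → ¬a) ∨ ¬c) ∧ ((b ↔ e) → ¬a)): α-rule — add T ((¬c → ¬a) ∨ ¬c), T ((b ↔ e) → ¬a).
        T ((¬c → ¬a) ∨ ¬c): β-rule — branch into T (¬c → ¬a)  //  T ¬c.
          branch 1.2.1 (add T (¬c → ¬a)):
            T ((b ↔ e) → ¬a): β-rule — branch into F (b ↔ e)  //  T ¬a.
              branch 1.2.1.1 (add F (b ↔ e)):
                T (¬c → ¬a): β-rule — branch into F ¬c  //  T ¬a.
                  branch 1.2.1.1.1 (add F ¬c):
                    F (b ↔ e): β-rule — branch into T b, F e  //  F b, T e.
                      branch 1.2.1.1.1.1 (add T b, F e):
                        ○ open, literals {a=T, b=T, c=T, e=F}.
                      branch 1.2.1.1.1.2 (add F b, T e):
                        ○ open, literals {a=T, b=F, c=T, e=T}.
                  branch 1.2.1.1.2 (add T ¬a):
                    × closes — contains both a and ¬a.
              branch 1.2.1.2 (add T ¬a):
                × closes — contains both a and ¬a.
          branch 1.2.2 (add T ¬c):
            × closes — contains both c and ¬c.
  branch 2 (add F ((c ∧ a) ∧ (e ∨ (((¬c → ¬a) ∨ ¬c) ∧ ((b ↔ e) → ¬a)))), T ¬a):
    F ((c ∧ a) ∧ (e ∨ (((¬c → ¬a) ∨ ¬c) ∧ ((b ↔ e) → ¬a)))): β-rule — branch into F (c ∧ a)  //  F (e ∨ (((¬c → ¬a) ∨ ¬c) ∧ ((b ↔ e) → ¬a))).
      branch 2.1 (add F (c ∧ a)):
        F (c ∧ a): β-rule — branch into F c  //  F a.
          branch 2.1.1 (add F c):
            ○ open, literals {a=F, c=F}.
          branch 2.1.2 (add F a):
            ○ open, literals {a=F}.
      branch 2.2 (add F (e ∨ (((¬c → ¬a) ∨ ¬c) ∧ ((b ↔ e) → ¬a)))):
        F (e ∨ (((¬c → ¬a) ∨ ¬c) ∧ ((b ↔ e) → ¬a))): α-rule — add F e, F (((¬c → ¬a) ∨ ¬c) ∧ ((b ↔ e) → ¬a)).
        F (((¬c → ¬a) ∨ ¬c) ∧ ((b ↔ e) → ¬a)): β-rule — branch into F ((¬c → ¬a) ∨ ¬c)  //  F ((b ↔ e) → ¬a).
          branch 2.2.1 (add F ((¬c → ¬a) ∨ ¬c)):
            F ((¬c → ¬a) ∨ ¬c): α-rule — add F (¬c → ¬a), F ¬c.
            F (¬c → ¬a): α-rule — add T ¬c, F ¬a.
            × closes — contains both c and ¬c.
          branch 2.2.2 (add F ((b ↔ e) → ¬a)):
            F ((b ↔ e) → ¬a): α-rule — add T (b ↔ e), F ¬a.
            × closes — contains both a and ¬a.
5 branches closed, 5 open.
Each open branch fixes some atoms; the unmentioned ones are free. Counting distinct full assignments: branch {a=T, c=T, e=T} (b, d) contributes 4 new; branch {a=T, b=T, c=T, e=F} (d) contributes 2 new; branch {a=T, b=F, c=T, e=T} (d) contributes 0 new; branch {a=F, c=F} (b, d, e) contributes 8 new; branch {a=F} (b, c, d, e) contributes 8 new. Total: 22.

22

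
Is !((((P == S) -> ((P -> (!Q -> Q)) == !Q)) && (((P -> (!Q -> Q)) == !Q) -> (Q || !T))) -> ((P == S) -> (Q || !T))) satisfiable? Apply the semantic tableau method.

Unsatisfiable

Initial set: {T !((((P == S) -> ((P -> (!Q -> Q)) == !Q)) && (((P -> (!Q -> Q)) == !Q) -> (Q || !T))) -> ((P == S) -> (Q || !T)))}.
T !((((P == S) -> ((P -> (!Q -> Q)) == !Q)) && (((P -> (!Q -> Q)) == !Q) -> (Q || !T))) -> ((P == S) -> (Q || !T))): α-rule — add T (((P == S) -> ((P -> (!Q -> Q)) == !Q)) && (((P -> (!Q -> Q)) == !Q) -> (Q || !T))), F ((P == S) -> (Q || !T)).
T (((P == S) -> ((P -> (!Q -> Q)) == !Q)) && (((P -> (!Q -> Q)) == !Q) -> (Q || !T))): α-rule — add T ((P == S) -> ((P -> (!Q -> Q)) == !Q)), T (((P -> (!Q -> Q)) == !Q) -> (Q || !T)).
F ((P == S) -> (Q || !T)): α-rule — add T (P == S), F (Q || !T).
F (Q || !T): α-rule — add F Q, F !T.
T ((P == S) -> ((P -> (!Q -> Q)) == !Q)): β-rule — branch into F (P == S)  //  T ((P -> (!Q -> Q)) == !Q).
  branch 1 (add F (P == S)):
    T (((P -> (!Q -> Q)) == !Q) -> (Q || !T)): β-rule — branch into F ((P -> (!Q -> Q)) == !Q)  //  T (Q || !T).
      branch 1.1 (add F ((P -> (!Q -> Q)) == !Q)):
        T (P == S): β-rule — branch into T P, T S  //  F P, F S.
          branch 1.1.1 (add T P, T S):
            F (P == S): β-rule — branch into T P, F S  //  F P, T S.
              branch 1.1.1.1 (add T P, F S):
                × closes — contains both S and !S.
              branch 1.1.1.2 (add F P, T S):
                × closes — contains both P and !P.
          branch 1.1.2 (add F P, F S):
            F (P == S): β-rule — branch into T P, F S  //  F P, T S.
              branch 1.1.2.1 (add T P, F S):
                × closes — contains both P and !P.
              branch 1.1.2.2 (add F P, T S):
                × closes — contains both S and !S.
      branch 1.2 (add T (Q || !T)):
        T (P == S): β-rule — branch into T P, T S  //  F P, F S.
          branch 1.2.1 (add T P, T S):
            F (P == S): β-rule — branch into T P, F S  //  F P, T S.
              branch 1.2.1.1 (add T P, F S):
                × closes — contains both S and !S.
              branch 1.2.1.2 (add F P, T S):
                × closes — contains both P and !P.
          branch 1.2.2 (add F P, F S):
            F (P == S): β-rule — branch into T P, F S  //  F P, T S.
              branch 1.2.2.1 (add T P, F S):
                × closes — contains both P and !P.
              branch 1.2.2.2 (add F P, T S):
                × closes — contains both S and !S.
  branch 2 (add T ((P -> (!Q -> Q)) == !Q)):
    T (((P -> (!Q -> Q)) == !Q) -> (Q || !T)): β-rule — branch into F ((P -> (!Q -> Q)) == !Q)  //  T (Q || !T).
      branch 2.1 (add F ((P -> (!Q -> Q)) == !Q)):
        T (P == S): β-rule — branch into T P, T S  //  F P, F S.
          branch 2.1.1 (add T P, T S):
            T ((P -> (!Q -> Q)) == !Q): β-rule — branch into T (P -> (!Q -> Q)), T !Q  //  F (P -> (!Q -> Q)), F !Q.
              branch 2.1.1.1 (add T (P -> (!Q -> Q)), T !Q):
                F ((P -> (!Q -> Q)) == !Q): β-rule — branch into T (P -> (!Q -> Q)), F !Q  //  F (P -> (!Q -> Q)), T !Q.
                  branch 2.1.1.1.1 (add T (P -> (!Q -> Q)), F !Q):
                    × closes — contains both Q and !Q.
                  branch 2.1.1.1.2 (add F (P -> (!Q -> Q)), T !Q):
                    F (P -> (!Q -> Q)): α-rule — add T P, F (!Q -> Q).
                    F (!Q -> Q): α-rule — add T !Q, F Q.
                    T (P -> (!Q -> Q)): β-rule — branch into F P  //  T (!Q -> Q).
                      branch 2.1.1.1.2.1 (add F P):
                        × closes — contains both P and !P.
                      branch 2.1.1.1.2.2 (add T (!Q -> Q)):
                        T (!Q -> Q): β-rule — branch into F !Q  //  T Q.
                          branch 2.1.1.1.2.2.1 (add F !Q):
                            × closes — contains both Q and !Q.
                          branch 2.1.1.1.2.2.2 (add T Q):
                            × closes — contains both Q and !Q.
              branch 2.1.1.2 (add F (P -> (!Q -> Q)), F !Q):
                × closes — contains both Q and !Q.
          branch 2.1.2 (add F P, F S):
            T ((P -> (!Q -> Q)) == !Q): β-rule — branch into T (P -> (!Q -> Q)), T !Q  //  F (P -> (!Q -> Q)), F !Q.
              branch 2.1.2.1 (add T (P -> (!Q -> Q)), T !Q):
                F ((P -> (!Q -> Q)) == !Q): β-rule — branch into T (P -> (!Q -> Q)), F !Q  //  F (P -> (!Q -> Q)), T !Q.
                  branch 2.1.2.1.1 (add T (P -> (!Q -> Q)), F !Q):
                    × closes — contains both Q and !Q.
                  branch 2.1.2.1.2 (add F (P -> (!Q -> Q)), T !Q):
                    F (P -> (!Q -> Q)): α-rule — add T P, F (!Q -> Q).
                    × closes — contains both P and !P.
              branch 2.1.2.2 (add F (P -> (!Q -> Q)), F !Q):
                × closes — contains both Q and !Q.
      branch 2.2 (add T (Q || !T)):
        T (P == S): β-rule — branch into T P, T S  //  F P, F S.
          branch 2.2.1 (add T P, T S):
            T ((P -> (!Q -> Q)) == !Q): β-rule — branch into T (P -> (!Q -> Q)), T !Q  //  F (P -> (!Q -> Q)), F !Q.
              branch 2.2.1.1 (add T (P -> (!Q -> Q)), T !Q):
                T (Q || !T): β-rule — branch into T Q  //  T !T.
                  branch 2.2.1.1.1 (add T Q):
                    × closes — contains both Q and !Q.
                  branch 2.2.1.1.2 (add T !T):
                    × closes — contains both T and !T.
              branch 2.2.1.2 (add F (P -> (!Q -> Q)), F !Q):
                × closes — contains both Q and !Q.
          branch 2.2.2 (add F P, F S):
            T ((P -> (!Q -> Q)) == !Q): β-rule — branch into T (P -> (!Q -> Q)), T !Q  //  F (P -> (!Q -> Q)), F !Q.
              branch 2.2.2.1 (add T (P -> (!Q -> Q)), T !Q):
                T (Q || !T): β-rule — branch into T Q  //  T !T.
                  branch 2.2.2.1.1 (add T Q):
                    × closes — contains both Q and !Q.
                  branch 2.2.2.1.2 (add T !T):
                    × closes — contains both T and !T.
              branch 2.2.2.2 (add F (P -> (!Q -> Q)), F !Q):
                × closes — contains both Q and !Q.
All 22 branches close.
Every branch closed; the formula is unsatisfiable.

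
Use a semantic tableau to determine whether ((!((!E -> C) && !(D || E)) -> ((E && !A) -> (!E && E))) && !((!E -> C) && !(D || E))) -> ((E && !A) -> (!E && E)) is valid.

Valid

Assume the negation and expand:
Initial set: {F (((!((!E -> C) && !(D || E)) -> ((E && !A) -> (!E && E))) && !((!E -> C) && !(D || E))) -> ((E && !A) -> (!E && E)))}.
F (((!((!E -> C) && !(D || E)) -> ((E && !A) -> (!E && E))) && !((!E -> C) && !(D || E))) -> ((E && !A) -> (!E && E))): α-rule — add T ((!((!E -> C) && !(D || E)) -> ((E && !A) -> (!E && E))) && !((!E -> C) && !(D || E))), F ((E && !A) -> (!E && E)).
T ((!((!E -> C) && !(D || E)) -> ((E && !A) -> (!E && E))) && !((!E -> C) && !(D || E))): α-rule — add T (!((!E -> C) && !(D || E)) -> ((E && !A) -> (!E && E))), T !((!E -> C) && !(D || E)).
F ((E && !A) -> (!E && E)): α-rule — add T (E && !A), F (!E && E).
T (E && !A): α-rule — add T E, T !A.
T (!((!E -> C) && !(D || E)) -> ((E && !A) -> (!E && E))): β-rule — branch into F !((!E -> C) && !(D || E))  //  T ((E && !A) -> (!E && E)).
  branch 1 (add F !((!E -> C) && !(D || E))):
    F !((!E -> C) && !(D || E)): α-rule — add T (!E -> C), T !(D || E).
    T !(D || E): α-rule — add F D, F E.
    × closes — contains both E and !E.
  branch 2 (add T ((E && !A) -> (!E && E))):
    T !((!E -> C) && !(D || E)): β-rule — branch into F (!E -> C)  //  F !(D || E).
      branch 2.1 (add F (!E -> C)):
        F (!E -> C): α-rule — add T !E, F C.
        × closes — contains both E and !E.
      branch 2.2 (add F !(D || E)):
        F (!E && E): β-rule — branch into F !E  //  F E.
          branch 2.2.1 (add F !E):
            T ((E && !A) -> (!E && E)): β-rule — branch into F (E && !A)  //  T (!E && E).
              branch 2.2.1.1 (add F (E && !A)):
                F !(D || E): β-rule — branch into T D  //  T E.
                  branch 2.2.1.1.1 (add T D):
                    F (E && !A): β-rule — branch into F E  //  F !A.
                      branch 2.2.1.1.1.1 (add F E):
                        × closes — contains both E and !E.
                      branch 2.2.1.1.1.2 (add F !A):
                        × closes — contains both A and !A.
                  branch 2.2.1.1.2 (add T E):
                    F (E && !A): β-rule — branch into F E  //  F !A.
                      branch 2.2.1.1.2.1 (add F E):
                        × closes — contains both E and !E.
                      branch 2.2.1.1.2.2 (add F !A):
                        × closes — contains both A and !A.
              branch 2.2.1.2 (add T (!E && E)):
                T (!E && E): α-rule — add T !E, T E.
                × closes — contains both E and !E.
          branch 2.2.2 (add F E):
            × closes — contains both E and !E.
All 8 branches close.
Every branch closed, so the negation is unsatisfiable and the formula is valid.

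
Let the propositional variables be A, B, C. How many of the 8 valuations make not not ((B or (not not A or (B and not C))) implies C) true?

Initial set: {not not ((B or (not not A or (B and not C))) implies C)}.
not not ((B or (not not A or (B and not C))) implies C): drop double negation, giving ((B or (not not A or (B and not C))) implies C).
((B or (not not A or (B and not C))) implies C): β-rule — branch into not (B or (not not A or (B and not C)))  //  C.
  branch 1 (add not (B or (not not A or (B and not C)))):
    not (B or (not not A or (B and not C))): α-rule — add not B, not (not not A or (B and not C)).
    not (not not A or (B and not C)): α-rule — add not not not A, not (B and not C).
    not not not A: drop double negation, giving not A.
    not (B and not C): β-rule — branch into not B  //  not not C.
      branch 1.1 (add not B):
        ○ open, literals {A=false, B=false}.
      branch 1.2 (add not not C):
        ○ open, literals {A=false, B=false, C=true}.
  branch 2 (add C):
    ○ open, literals {C=true}.
0 branches closed, 3 open.
Each open branch fixes some atoms; the unmentioned ones are free. Counting distinct full assignments: branch {A=false, B=false} (C) contributes 2 new; branch {A=false, B=false, C=true} (none free) contributes 0 new; branch {C=true} (A, B) contributes 3 new. Total: 5.

5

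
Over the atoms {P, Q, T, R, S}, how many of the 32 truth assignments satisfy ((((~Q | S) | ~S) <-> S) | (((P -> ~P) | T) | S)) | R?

Initial set: {(((((~Q | S) | ~S) <-> S) | (((P -> ~P) | T) | S)) | R)}.
(((((~Q | S) | ~S) <-> S) | (((P -> ~P) | T) | S)) | R): β-rule — branch into ((((~Q | S) | ~S) <-> S) | (((P -> ~P) | T) | S))  //  R.
  branch 1 (add ((((~Q | S) | ~S) <-> S) | (((P -> ~P) | T) | S))):
    ((((~Q | S) | ~S) <-> S) | (((P -> ~P) | T) | S)): β-rule — branch into (((~Q | S) | ~S) <-> S)  //  (((P -> ~P) | T) | S).
      branch 1.1 (add (((~Q | S) | ~S) <-> S)):
        (((~Q | S) | ~S) <-> S): β-rule — branch into ((~Q | S) | ~S), S  //  ~((~Q | S) | ~S), ~S.
          branch 1.1.1 (add ((~Q | S) | ~S), S):
            ((~Q | S) | ~S): β-rule — branch into (~Q | S)  //  ~S.
              branch 1.1.1.1 (add (~Q | S)):
                (~Q | S): β-rule — branch into ~Q  //  S.
                  branch 1.1.1.1.1 (add ~Q):
                    ○ open, literals {Q=false, S=true}.
                  branch 1.1.1.1.2 (add S):
                    ○ open, literals {S=true}.
              branch 1.1.1.2 (add ~S):
                × closes — contains both S and ~S.
          branch 1.1.2 (add ~((~Q | S) | ~S), ~S):
            ~((~Q | S) | ~S): α-rule — add ~(~Q | S), ~~S.
            × closes — contains both S and ~S.
      branch 1.2 (add (((P -> ~P) | T) | S)):
        (((P -> ~P) | T) | S): β-rule — branch into ((P -> ~P) | T)  //  S.
          branch 1.2.1 (add ((P -> ~P) | T)):
            ((P -> ~P) | T): β-rule — branch into (P -> ~P)  //  T.
              branch 1.2.1.1 (add (P -> ~P)):
                (P -> ~P): β-rule — branch into ~P  //  ~P.
                  branch 1.2.1.1.1 (add ~P):
                    ○ open, literals {P=false}.
                  branch 1.2.1.1.2 (add ~P):
                    ○ open, literals {P=false}.
              branch 1.2.1.2 (add T):
                ○ open, literals {T=true}.
          branch 1.2.2 (add S):
            ○ open, literals {S=true}.
  branch 2 (add R):
    ○ open, literals {R=true}.
2 branches closed, 7 open.
Each open branch fixes some atoms; the unmentioned ones are free. Counting distinct full assignments: branch {Q=false, S=true} (P, T, R) contributes 8 new; branch {S=true} (P, Q, T, R) contributes 8 new; branch {P=false} (Q, T, R, S) contributes 8 new; branch {P=false} (Q, T, R, S) contributes 0 new; branch {T=true} (P, Q, R, S) contributes 4 new; branch {S=true} (P, Q, T, R) contributes 0 new; branch {R=true} (P, Q, T, S) contributes 2 new. Total: 30.

30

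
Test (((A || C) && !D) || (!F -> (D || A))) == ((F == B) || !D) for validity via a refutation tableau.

Not valid

Assume the negation and expand:
Initial set: {!((((A || C) && !D) || (!F -> (D || A))) == ((F == B) || !D))}.
!((((A || C) && !D) || (!F -> (D || A))) == ((F == B) || !D)): β-rule — branch into (((A || C) && !D) || (!F -> (D || A))), !((F == B) || !D)  //  !(((A || C) && !D) || (!F -> (D || A))), ((F == B) || !D).
  branch 1 (add (((A || C) && !D) || (!F -> (D || A))), !((F == B) || !D)):
    !((F == B) || !D): α-rule — add !(F == B), !!D.
    (((A || C) && !D) || (!F -> (D || A))): β-rule — branch into ((A || C) && !D)  //  (!F -> (D || A)).
      branch 1.1 (add ((A || C) && !D)):
        ((A || C) && !D): α-rule — add (A || C), !D.
        × closes — contains both D and !D.
      branch 1.2 (add (!F -> (D || A))):
        !(F == B): β-rule — branch into F, !B  //  !F, B.
          branch 1.2.1 (add F, !B):
            (!F -> (D || A)): β-rule — branch into !!F  //  (D || A).
              branch 1.2.1.1 (add !!F):
                ○ open, literals {B=false, D=true, F=true}.
              branch 1.2.1.2 (add (D || A)):
                (D || A): β-rule — branch into D  //  A.
                  branch 1.2.1.2.1 (add D):
                    ○ open, literals {B=false, D=true, F=true}.
                  branch 1.2.1.2.2 (add A):
                    ○ open, literals {A=true, B=false, D=true, F=true}.
          branch 1.2.2 (add !F, B):
            (!F -> (D || A)): β-rule — branch into !!F  //  (D || A).
              branch 1.2.2.1 (add !!F):
                × closes — contains both F and !F.
              branch 1.2.2.2 (add (D || A)):
                (D || A): β-rule — branch into D  //  A.
                  branch 1.2.2.2.1 (add D):
                    ○ open, literals {B=true, D=true, F=false}.
                  branch 1.2.2.2.2 (add A):
                    ○ open, literals {A=true, B=true, D=true, F=false}.
  branch 2 (add !(((A || C) && !D) || (!F -> (D || A))), ((F == B) || !D)):
    !(((A || C) && !D) || (!F -> (D || A))): α-rule — add !((A || C) && !D), !(!F -> (D || A)).
    !(!F -> (D || A)): α-rule — add !F, !(D || A).
    !(D || A): α-rule — add !D, !A.
    ((F == B) || !D): β-rule — branch into (F == B)  //  !D.
      branch 2.1 (add (F == B)):
        !((A || C) && !D): β-rule — branch into !(A || C)  //  !!D.
          branch 2.1.1 (add !(A || C)):
            !(A || C): α-rule — add !A, !C.
            (F == B): β-rule — branch into F, B  //  !F, !B.
              branch 2.1.1.1 (add F, B):
                × closes — contains both F and !F.
              branch 2.1.1.2 (add !F, !B):
                ○ open, literals {A=false, B=false, C=false, D=false, F=false}.
          branch 2.1.2 (add !!D):
            × closes — contains both D and !D.
      branch 2.2 (add !D):
        !((A || C) && !D): β-rule — branch into !(A || C)  //  !!D.
          branch 2.2.1 (add !(A || C)):
            !(A || C): α-rule — add !A, !C.
            ○ open, literals {A=false, C=false, D=false, F=false}.
          branch 2.2.2 (add !!D):
            × closes — contains both D and !D.
5 branches closed, 7 open.
An open branch gives a countermodel: B=false, D=true, F=true (unmentioned atoms arbitrary); under it the original formula is false.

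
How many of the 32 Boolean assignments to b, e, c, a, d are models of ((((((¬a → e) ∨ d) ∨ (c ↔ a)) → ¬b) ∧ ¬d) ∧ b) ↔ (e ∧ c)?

23

Initial set: {(((((((¬a → e) ∨ d) ∨ (c ↔ a)) → ¬b) ∧ ¬d) ∧ b) ↔ (e ∧ c))}.
(((((((¬a → e) ∨ d) ∨ (c ↔ a)) → ¬b) ∧ ¬d) ∧ b) ↔ (e ∧ c)): β-rule — branch into ((((((¬a → e) ∨ d) ∨ (c ↔ a)) → ¬b) ∧ ¬d) ∧ b), (e ∧ c)  //  ¬((((((¬a → e) ∨ d) ∨ (c ↔ a)) → ¬b) ∧ ¬d) ∧ b), ¬(e ∧ c).
  branch 1 (add ((((((¬a → e) ∨ d) ∨ (c ↔ a)) → ¬b) ∧ ¬d) ∧ b), (e ∧ c)):
    ((((((¬a → e) ∨ d) ∨ (c ↔ a)) → ¬b) ∧ ¬d) ∧ b): α-rule — add (((((¬a → e) ∨ d) ∨ (c ↔ a)) → ¬b) ∧ ¬d), b.
    (e ∧ c): α-rule — add e, c.
    (((((¬a → e) ∨ d) ∨ (c ↔ a)) → ¬b) ∧ ¬d): α-rule — add ((((¬a → e) ∨ d) ∨ (c ↔ a)) → ¬b), ¬d.
    ((((¬a → e) ∨ d) ∨ (c ↔ a)) → ¬b): β-rule — branch into ¬(((¬a → e) ∨ d) ∨ (c ↔ a))  //  ¬b.
      branch 1.1 (add ¬(((¬a → e) ∨ d) ∨ (c ↔ a))):
        ¬(((¬a → e) ∨ d) ∨ (c ↔ a)): α-rule — add ¬((¬a → e) ∨ d), ¬(c ↔ a).
        ¬((¬a → e) ∨ d): α-rule — add ¬(¬a → e), ¬d.
        ¬(¬a → e): α-rule — add ¬a, ¬e.
        × closes — contains both e and ¬e.
      branch 1.2 (add ¬b):
        × closes — contains both b and ¬b.
  branch 2 (add ¬((((((¬a → e) ∨ d) ∨ (c ↔ a)) → ¬b) ∧ ¬d) ∧ b), ¬(e ∧ c)):
    ¬((((((¬a → e) ∨ d) ∨ (c ↔ a)) → ¬b) ∧ ¬d) ∧ b): β-rule — branch into ¬(((((¬a → e) ∨ d) ∨ (c ↔ a)) → ¬b) ∧ ¬d)  //  ¬b.
      branch 2.1 (add ¬(((((¬a → e) ∨ d) ∨ (c ↔ a)) → ¬b) ∧ ¬d)):
        ¬(e ∧ c): β-rule — branch into ¬e  //  ¬c.
          branch 2.1.1 (add ¬e):
            ¬(((((¬a → e) ∨ d) ∨ (c ↔ a)) → ¬b) ∧ ¬d): β-rule — branch into ¬((((¬a → e) ∨ d) ∨ (c ↔ a)) → ¬b)  //  ¬¬d.
              branch 2.1.1.1 (add ¬((((¬a → e) ∨ d) ∨ (c ↔ a)) → ¬b)):
                ¬((((¬a → e) ∨ d) ∨ (c ↔ a)) → ¬b): α-rule — add (((¬a → e) ∨ d) ∨ (c ↔ a)), ¬¬b.
                (((¬a → e) ∨ d) ∨ (c ↔ a)): β-rule — branch into ((¬a → e) ∨ d)  //  (c ↔ a).
                  branch 2.1.1.1.1 (add ((¬a → e) ∨ d)):
                    ((¬a → e) ∨ d): β-rule — branch into (¬a → e)  //  d.
                      branch 2.1.1.1.1.1 (add (¬a → e)):
                        (¬a → e): β-rule — branch into ¬¬a  //  e.
                          branch 2.1.1.1.1.1.1 (add ¬¬a):
                            ○ open, literals {a=1, b=1, e=0}.
                          branch 2.1.1.1.1.1.2 (add e):
                            × closes — contains both e and ¬e.
                      branch 2.1.1.1.1.2 (add d):
                        ○ open, literals {b=1, d=1, e=0}.
                  branch 2.1.1.1.2 (add (c ↔ a)):
                    (c ↔ a): β-rule — branch into c, a  //  ¬c, ¬a.
                      branch 2.1.1.1.2.1 (add c, a):
                        ○ open, literals {a=1, b=1, c=1, e=0}.
                      branch 2.1.1.1.2.2 (add ¬c, ¬a):
                        ○ open, literals {a=0, b=1, c=0, e=0}.
              branch 2.1.1.2 (add ¬¬d):
                ○ open, literals {d=1, e=0}.
          branch 2.1.2 (add ¬c):
            ¬(((((¬a → e) ∨ d) ∨ (c ↔ a)) → ¬b) ∧ ¬d): β-rule — branch into ¬((((¬a → e) ∨ d) ∨ (c ↔ a)) → ¬b)  //  ¬¬d.
              branch 2.1.2.1 (add ¬((((¬a → e) ∨ d) ∨ (c ↔ a)) → ¬b)):
                ¬((((¬a → e) ∨ d) ∨ (c ↔ a)) → ¬b): α-rule — add (((¬a → e) ∨ d) ∨ (c ↔ a)), ¬¬b.
                (((¬a → e) ∨ d) ∨ (c ↔ a)): β-rule — branch into ((¬a → e) ∨ d)  //  (c ↔ a).
                  branch 2.1.2.1.1 (add ((¬a → e) ∨ d)):
                    ((¬a → e) ∨ d): β-rule — branch into (¬a → e)  //  d.
                      branch 2.1.2.1.1.1 (add (¬a → e)):
                        (¬a → e): β-rule — branch into ¬¬a  //  e.
                          branch 2.1.2.1.1.1.1 (add ¬¬a):
                            ○ open, literals {a=1, b=1, c=0}.
                          branch 2.1.2.1.1.1.2 (add e):
                            ○ open, literals {b=1, c=0, e=1}.
                      branch 2.1.2.1.1.2 (add d):
                        ○ open, literals {b=1, c=0, d=1}.
                  branch 2.1.2.1.2 (add (c ↔ a)):
                    (c ↔ a): β-rule — branch into c, a  //  ¬c, ¬a.
                      branch 2.1.2.1.2.1 (add c, a):
                        × closes — contains both c and ¬c.
                      branch 2.1.2.1.2.2 (add ¬c, ¬a):
                        ○ open, literals {a=0, b=1, c=0}.
              branch 2.1.2.2 (add ¬¬d):
                ○ open, literals {c=0, d=1}.
      branch 2.2 (add ¬b):
        ¬(e ∧ c): β-rule — branch into ¬e  //  ¬c.
          branch 2.2.1 (add ¬e):
            ○ open, literals {b=0, e=0}.
          branch 2.2.2 (add ¬c):
            ○ open, literals {b=0, c=0}.
4 branches closed, 12 open.
Each open branch fixes some atoms; the unmentioned ones are free. Counting distinct full assignments: branch {a=1, b=1, e=0} (c, d) contributes 4 new; branch {b=1, d=1, e=0} (c, a) contributes 2 new; branch {a=1, b=1, c=1, e=0} (d) contributes 0 new; branch {a=0, b=1, c=0, e=0} (d) contributes 1 new; branch {d=1, e=0} (b, c, a) contributes 4 new; branch {a=1, b=1, c=0} (e, d) contributes 2 new; branch {b=1, c=0, e=1} (a, d) contributes 2 new; branch {b=1, c=0, d=1} (e, a) contributes 0 new; branch {a=0, b=1, c=0} (e, d) contributes 0 new; branch {c=0, d=1} (b, e, a) contributes 2 new; branch {b=0, e=0} (c, a, d) contributes 4 new; branch {b=0, c=0} (e, a, d) contributes 2 new. Total: 23.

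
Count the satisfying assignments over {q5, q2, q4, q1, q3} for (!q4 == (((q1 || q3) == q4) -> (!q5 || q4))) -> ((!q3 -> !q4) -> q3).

26

Initial set: {((!q4 == (((q1 || q3) == q4) -> (!q5 || q4))) -> ((!q3 -> !q4) -> q3))}.
((!q4 == (((q1 || q3) == q4) -> (!q5 || q4))) -> ((!q3 -> !q4) -> q3)): β-rule — branch into !(!q4 == (((q1 || q3) == q4) -> (!q5 || q4)))  //  ((!q3 -> !q4) -> q3).
  branch 1 (add !(!q4 == (((q1 || q3) == q4) -> (!q5 || q4)))):
    !(!q4 == (((q1 || q3) == q4) -> (!q5 || q4))): β-rule — branch into !q4, !(((q1 || q3) == q4) -> (!q5 || q4))  //  !!q4, (((q1 || q3) == q4) -> (!q5 || q4)).
      branch 1.1 (add !q4, !(((q1 || q3) == q4) -> (!q5 || q4))):
        !(((q1 || q3) == q4) -> (!q5 || q4)): α-rule — add ((q1 || q3) == q4), !(!q5 || q4).
        !(!q5 || q4): α-rule — add !!q5, !q4.
        ((q1 || q3) == q4): β-rule — branch into (q1 || q3), q4  //  !(q1 || q3), !q4.
          branch 1.1.1 (add (q1 || q3), q4):
            × closes — contains both q4 and !q4.
          branch 1.1.2 (add !(q1 || q3), !q4):
            !(q1 || q3): α-rule — add !q1, !q3.
            ○ open, literals {q1=0, q3=0, q4=0, q5=1}.
      branch 1.2 (add !!q4, (((q1 || q3) == q4) -> (!q5 || q4))):
        (((q1 || q3) == q4) -> (!q5 || q4)): β-rule — branch into !((q1 || q3) == q4)  //  (!q5 || q4).
          branch 1.2.1 (add !((q1 || q3) == q4)):
            !((q1 || q3) == q4): β-rule — branch into (q1 || q3), !q4  //  !(q1 || q3), q4.
              branch 1.2.1.1 (add (q1 || q3), !q4):
                × closes — contains both q4 and !q4.
              branch 1.2.1.2 (add !(q1 || q3), q4):
                !(q1 || q3): α-rule — add !q1, !q3.
                ○ open, literals {q1=0, q3=0, q4=1}.
          branch 1.2.2 (add (!q5 || q4)):
            (!q5 || q4): β-rule — branch into !q5  //  q4.
              branch 1.2.2.1 (add !q5):
                ○ open, literals {q4=1, q5=0}.
              branch 1.2.2.2 (add q4):
                ○ open, literals {q4=1}.
  branch 2 (add ((!q3 -> !q4) -> q3)):
    ((!q3 -> !q4) -> q3): β-rule — branch into !(!q3 -> !q4)  //  q3.
      branch 2.1 (add !(!q3 -> !q4)):
        !(!q3 -> !q4): α-rule — add !q3, !!q4.
        ○ open, literals {q3=0, q4=1}.
      branch 2.2 (add q3):
        ○ open, literals {q3=1}.
2 branches closed, 6 open.
Each open branch fixes some atoms; the unmentioned ones are free. Counting distinct full assignments: branch {q1=0, q3=0, q4=0, q5=1} (q2) contributes 2 new; branch {q1=0, q3=0, q4=1} (q5, q2) contributes 4 new; branch {q4=1, q5=0} (q2, q1, q3) contributes 6 new; branch {q4=1} (q5, q2, q1, q3) contributes 6 new; branch {q3=0, q4=1} (q5, q2, q1) contributes 0 new; branch {q3=1} (q5, q2, q4, q1) contributes 8 new. Total: 26.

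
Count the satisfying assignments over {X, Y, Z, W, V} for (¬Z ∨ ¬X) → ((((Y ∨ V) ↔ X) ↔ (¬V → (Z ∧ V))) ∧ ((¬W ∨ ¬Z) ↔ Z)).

Initial set: {((¬Z ∨ ¬X) → ((((Y ∨ V) ↔ X) ↔ (¬V → (Z ∧ V))) ∧ ((¬W ∨ ¬Z) ↔ Z)))}.
((¬Z ∨ ¬X) → ((((Y ∨ V) ↔ X) ↔ (¬V → (Z ∧ V))) ∧ ((¬W ∨ ¬Z) ↔ Z))): β-rule — branch into ¬(¬Z ∨ ¬X)  //  ((((Y ∨ V) ↔ X) ↔ (¬V → (Z ∧ V))) ∧ ((¬W ∨ ¬Z) ↔ Z)).
  branch 1 (add ¬(¬Z ∨ ¬X)):
    ¬(¬Z ∨ ¬X): α-rule — add ¬¬Z, ¬¬X.
    ○ open, literals {X=true, Z=true}.
  branch 2 (add ((((Y ∨ V) ↔ X) ↔ (¬V → (Z ∧ V))) ∧ ((¬W ∨ ¬Z) ↔ Z))):
    ((((Y ∨ V) ↔ X) ↔ (¬V → (Z ∧ V))) ∧ ((¬W ∨ ¬Z) ↔ Z)): α-rule — add (((Y ∨ V) ↔ X) ↔ (¬V → (Z ∧ V))), ((¬W ∨ ¬Z) ↔ Z).
    (((Y ∨ V) ↔ X) ↔ (¬V → (Z ∧ V))): β-rule — branch into ((Y ∨ V) ↔ X), (¬V → (Z ∧ V))  //  ¬((Y ∨ V) ↔ X), ¬(¬V → (Z ∧ V)).
      branch 2.1 (add ((Y ∨ V) ↔ X), (¬V → (Z ∧ V))):
        ((¬W ∨ ¬Z) ↔ Z): β-rule — branch into (¬W ∨ ¬Z), Z  //  ¬(¬W ∨ ¬Z), ¬Z.
          branch 2.1.1 (add (¬W ∨ ¬Z), Z):
            ((Y ∨ V) ↔ X): β-rule — branch into (Y ∨ V), X  //  ¬(Y ∨ V), ¬X.
              branch 2.1.1.1 (add (Y ∨ V), X):
                (¬V → (Z ∧ V)): β-rule — branch into ¬¬V  //  (Z ∧ V).
                  branch 2.1.1.1.1 (add ¬¬V):
                    (¬W ∨ ¬Z): β-rule — branch into ¬W  //  ¬Z.
                      branch 2.1.1.1.1.1 (add ¬W):
                        (Y ∨ V): β-rule — branch into Y  //  V.
                          branch 2.1.1.1.1.1.1 (add Y):
                            ○ open, literals {V=true, W=false, X=true, Y=true, Z=true}.
                          branch 2.1.1.1.1.1.2 (add V):
                            ○ open, literals {V=true, W=false, X=true, Z=true}.
                      branch 2.1.1.1.1.2 (add ¬Z):
                        × closes — contains both Z and ¬Z.
                  branch 2.1.1.1.2 (add (Z ∧ V)):
                    (Z ∧ V): α-rule — add Z, V.
                    (¬W ∨ ¬Z): β-rule — branch into ¬W  //  ¬Z.
                      branch 2.1.1.1.2.1 (add ¬W):
                        (Y ∨ V): β-rule — branch into Y  //  V.
                          branch 2.1.1.1.2.1.1 (add Y):
                            ○ open, literals {V=true, W=false, X=true, Y=true, Z=true}.
                          branch 2.1.1.1.2.1.2 (add V):
                            ○ open, literals {V=true, W=false, X=true, Z=true}.
                      branch 2.1.1.1.2.2 (add ¬Z):
                        × closes — contains both Z and ¬Z.
              branch 2.1.1.2 (add ¬(Y ∨ V), ¬X):
                ¬(Y ∨ V): α-rule — add ¬Y, ¬V.
                (¬V → (Z ∧ V)): β-rule — branch into ¬¬V  //  (Z ∧ V).
                  branch 2.1.1.2.1 (add ¬¬V):
                    × closes — contains both V and ¬V.
                  branch 2.1.1.2.2 (add (Z ∧ V)):
                    (Z ∧ V): α-rule — add Z, V.
                    × closes — contains both V and ¬V.
          branch 2.1.2 (add ¬(¬W ∨ ¬Z), ¬Z):
            ¬(¬W ∨ ¬Z): α-rule — add ¬¬W, ¬¬Z.
            × closes — contains both Z and ¬Z.
      branch 2.2 (add ¬((Y ∨ V) ↔ X), ¬(¬V → (Z ∧ V))):
        ¬(¬V → (Z ∧ V)): α-rule — add ¬V, ¬(Z ∧ V).
        ((¬W ∨ ¬Z) ↔ Z): β-rule — branch into (¬W ∨ ¬Z), Z  //  ¬(¬W ∨ ¬Z), ¬Z.
          branch 2.2.1 (add (¬W ∨ ¬Z), Z):
            ¬((Y ∨ V) ↔ X): β-rule — branch into (Y ∨ V), ¬X  //  ¬(Y ∨ V), X.
              branch 2.2.1.1 (add (Y ∨ V), ¬X):
                ¬(Z ∧ V): β-rule — branch into ¬Z  //  ¬V.
                  branch 2.2.1.1.1 (add ¬Z):
                    × closes — contains both Z and ¬Z.
                  branch 2.2.1.1.2 (add ¬V):
                    (¬W ∨ ¬Z): β-rule — branch into ¬W  //  ¬Z.
                      branch 2.2.1.1.2.1 (add ¬W):
                        (Y ∨ V): β-rule — branch into Y  //  V.
                          branch 2.2.1.1.2.1.1 (add Y):
                            ○ open, literals {V=false, W=false, X=false, Y=true, Z=true}.
                          branch 2.2.1.1.2.1.2 (add V):
                            × closes — contains both V and ¬V.
                      branch 2.2.1.1.2.2 (add ¬Z):
                        × closes — contains both Z and ¬Z.
              branch 2.2.1.2 (add ¬(Y ∨ V), X):
                ¬(Y ∨ V): α-rule — add ¬Y, ¬V.
                ¬(Z ∧ V): β-rule — branch into ¬Z  //  ¬V.
                  branch 2.2.1.2.1 (add ¬Z):
                    × closes — contains both Z and ¬Z.
                  branch 2.2.1.2.2 (add ¬V):
                    (¬W ∨ ¬Z): β-rule — branch into ¬W  //  ¬Z.
                      branch 2.2.1.2.2.1 (add ¬W):
                        ○ open, literals {V=false, W=false, X=true, Y=false, Z=true}.
                      branch 2.2.1.2.2.2 (add ¬Z):
                        × closes — contains both Z and ¬Z.
          branch 2.2.2 (add ¬(¬W ∨ ¬Z), ¬Z):
            ¬(¬W ∨ ¬Z): α-rule — add ¬¬W, ¬¬Z.
            × closes — contains both Z and ¬Z.
11 branches closed, 7 open.
Each open branch fixes some atoms; the unmentioned ones are free. Counting distinct full assignments: branch {X=true, Z=true} (Y, W, V) contributes 8 new; branch {V=true, W=false, X=true, Y=true, Z=true} (none free) contributes 0 new; branch {V=true, W=false, X=true, Z=true} (Y) contributes 0 new; branch {V=true, W=false, X=true, Y=true, Z=true} (none free) contributes 0 new; branch {V=true, W=false, X=true, Z=true} (Y) contributes 0 new; branch {V=false, W=false, X=false, Y=true, Z=true} (none free) contributes 1 new; branch {V=false, W=false, X=true, Y=false, Z=true} (none free) contributes 0 new. Total: 9.

9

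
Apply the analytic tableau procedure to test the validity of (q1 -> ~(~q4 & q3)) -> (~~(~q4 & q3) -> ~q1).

Assume the negation and expand:
Initial set: {~((q1 -> ~(~q4 & q3)) -> (~~(~q4 & q3) -> ~q1))}.
~((q1 -> ~(~q4 & q3)) -> (~~(~q4 & q3) -> ~q1)): α-rule — add (q1 -> ~(~q4 & q3)), ~(~~(~q4 & q3) -> ~q1).
~(~~(~q4 & q3) -> ~q1): α-rule — add ~~(~q4 & q3), ~~q1.
~~(~q4 & q3): drop double negation, giving (~q4 & q3).
(~q4 & q3): α-rule — add ~q4, q3.
(q1 -> ~(~q4 & q3)): β-rule — branch into ~q1  //  ~(~q4 & q3).
  branch 1 (add ~q1):
    × closes — contains both q1 and ~q1.
  branch 2 (add ~(~q4 & q3)):
    ~(~q4 & q3): β-rule — branch into ~~q4  //  ~q3.
      branch 2.1 (add ~~q4):
        × closes — contains both q4 and ~q4.
      branch 2.2 (add ~q3):
        × closes — contains both q3 and ~q3.
All 3 branches close.
Every branch closed, so the negation is unsatisfiable and the formula is valid.

Valid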